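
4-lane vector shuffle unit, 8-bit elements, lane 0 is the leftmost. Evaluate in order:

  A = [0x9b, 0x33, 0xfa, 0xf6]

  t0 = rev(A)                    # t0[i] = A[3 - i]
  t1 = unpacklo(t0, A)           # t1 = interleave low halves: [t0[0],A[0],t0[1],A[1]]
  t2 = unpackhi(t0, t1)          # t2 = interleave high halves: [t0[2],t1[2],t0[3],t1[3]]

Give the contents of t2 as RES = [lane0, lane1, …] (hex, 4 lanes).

t0 = [0xf6, 0xfa, 0x33, 0x9b]
t1 = [0xf6, 0x9b, 0xfa, 0x33]
t2 = [0x33, 0xfa, 0x9b, 0x33]

RES = [0x33, 0xfa, 0x9b, 0x33]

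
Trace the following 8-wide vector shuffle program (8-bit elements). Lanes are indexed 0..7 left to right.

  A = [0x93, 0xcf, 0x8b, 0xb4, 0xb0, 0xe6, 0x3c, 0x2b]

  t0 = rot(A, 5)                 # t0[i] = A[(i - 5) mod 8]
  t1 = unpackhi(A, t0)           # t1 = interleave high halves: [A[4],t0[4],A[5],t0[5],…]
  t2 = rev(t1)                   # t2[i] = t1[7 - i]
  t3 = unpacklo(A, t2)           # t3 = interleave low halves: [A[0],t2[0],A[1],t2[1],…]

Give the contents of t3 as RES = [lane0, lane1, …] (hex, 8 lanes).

t0 = [0xb4, 0xb0, 0xe6, 0x3c, 0x2b, 0x93, 0xcf, 0x8b]
t1 = [0xb0, 0x2b, 0xe6, 0x93, 0x3c, 0xcf, 0x2b, 0x8b]
t2 = [0x8b, 0x2b, 0xcf, 0x3c, 0x93, 0xe6, 0x2b, 0xb0]
t3 = [0x93, 0x8b, 0xcf, 0x2b, 0x8b, 0xcf, 0xb4, 0x3c]

RES = [0x93, 0x8b, 0xcf, 0x2b, 0x8b, 0xcf, 0xb4, 0x3c]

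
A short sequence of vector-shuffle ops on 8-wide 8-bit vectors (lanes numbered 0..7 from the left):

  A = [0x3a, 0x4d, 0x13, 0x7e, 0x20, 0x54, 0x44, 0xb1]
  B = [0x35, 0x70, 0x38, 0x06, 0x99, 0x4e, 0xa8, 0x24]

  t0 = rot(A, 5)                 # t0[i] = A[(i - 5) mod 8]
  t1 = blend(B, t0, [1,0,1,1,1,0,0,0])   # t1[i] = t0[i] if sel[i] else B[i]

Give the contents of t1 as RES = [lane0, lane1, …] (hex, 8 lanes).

  t0: 7e 20 54 44 b1 3a 4d 13
  t1: 7e 70 54 44 b1 4e a8 24

RES = [0x7e, 0x70, 0x54, 0x44, 0xb1, 0x4e, 0xa8, 0x24]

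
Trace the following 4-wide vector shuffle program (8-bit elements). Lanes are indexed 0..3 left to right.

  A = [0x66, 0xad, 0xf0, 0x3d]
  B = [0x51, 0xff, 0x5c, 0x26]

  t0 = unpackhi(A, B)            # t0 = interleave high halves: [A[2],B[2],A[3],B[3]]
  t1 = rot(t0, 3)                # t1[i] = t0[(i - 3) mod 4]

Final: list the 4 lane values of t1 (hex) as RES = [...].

RES = [ 0x5c  0x3d  0x26  0xf0 ]

→ t0 |f0|5c|3d|26|
→ t1 |5c|3d|26|f0|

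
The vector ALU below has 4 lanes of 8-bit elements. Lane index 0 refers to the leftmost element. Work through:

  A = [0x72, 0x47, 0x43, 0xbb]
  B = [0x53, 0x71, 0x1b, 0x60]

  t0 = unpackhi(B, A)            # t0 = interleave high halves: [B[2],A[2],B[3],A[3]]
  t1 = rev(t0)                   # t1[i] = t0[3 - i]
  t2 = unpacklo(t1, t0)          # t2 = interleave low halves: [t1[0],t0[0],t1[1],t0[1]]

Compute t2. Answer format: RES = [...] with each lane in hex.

t0 = [0x1b, 0x43, 0x60, 0xbb]
t1 = [0xbb, 0x60, 0x43, 0x1b]
t2 = [0xbb, 0x1b, 0x60, 0x43]

RES = [0xbb, 0x1b, 0x60, 0x43]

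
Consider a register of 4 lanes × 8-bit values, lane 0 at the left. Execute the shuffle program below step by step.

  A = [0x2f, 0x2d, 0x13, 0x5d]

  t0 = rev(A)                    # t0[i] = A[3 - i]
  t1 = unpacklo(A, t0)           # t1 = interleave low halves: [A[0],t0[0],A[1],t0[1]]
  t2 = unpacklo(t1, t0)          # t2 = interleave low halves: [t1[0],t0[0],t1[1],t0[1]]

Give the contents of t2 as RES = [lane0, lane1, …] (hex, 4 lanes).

RES = [0x2f, 0x5d, 0x5d, 0x13]

  t0: 5d 13 2d 2f
  t1: 2f 5d 2d 13
  t2: 2f 5d 5d 13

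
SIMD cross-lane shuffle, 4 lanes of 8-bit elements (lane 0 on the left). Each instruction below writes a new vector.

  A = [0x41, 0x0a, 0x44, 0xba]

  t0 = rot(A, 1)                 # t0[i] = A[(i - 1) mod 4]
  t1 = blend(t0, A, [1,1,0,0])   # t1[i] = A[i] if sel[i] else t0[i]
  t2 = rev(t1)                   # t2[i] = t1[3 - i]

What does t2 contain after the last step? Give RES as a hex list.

→ t0 |ba|41|0a|44|
→ t1 |41|0a|0a|44|
→ t2 |44|0a|0a|41|

RES = [ 0x44  0x0a  0x0a  0x41 ]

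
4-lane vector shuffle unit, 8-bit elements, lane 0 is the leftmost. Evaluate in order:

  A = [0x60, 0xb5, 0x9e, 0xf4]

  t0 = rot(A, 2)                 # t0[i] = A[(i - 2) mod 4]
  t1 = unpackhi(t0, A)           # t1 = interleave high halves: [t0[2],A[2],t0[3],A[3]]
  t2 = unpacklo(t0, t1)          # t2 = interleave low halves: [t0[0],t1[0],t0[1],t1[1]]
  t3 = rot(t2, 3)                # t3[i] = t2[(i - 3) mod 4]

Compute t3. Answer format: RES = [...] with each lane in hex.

RES = [ 0x60  0xf4  0x9e  0x9e ]

  t0: 9e f4 60 b5
  t1: 60 9e b5 f4
  t2: 9e 60 f4 9e
  t3: 60 f4 9e 9e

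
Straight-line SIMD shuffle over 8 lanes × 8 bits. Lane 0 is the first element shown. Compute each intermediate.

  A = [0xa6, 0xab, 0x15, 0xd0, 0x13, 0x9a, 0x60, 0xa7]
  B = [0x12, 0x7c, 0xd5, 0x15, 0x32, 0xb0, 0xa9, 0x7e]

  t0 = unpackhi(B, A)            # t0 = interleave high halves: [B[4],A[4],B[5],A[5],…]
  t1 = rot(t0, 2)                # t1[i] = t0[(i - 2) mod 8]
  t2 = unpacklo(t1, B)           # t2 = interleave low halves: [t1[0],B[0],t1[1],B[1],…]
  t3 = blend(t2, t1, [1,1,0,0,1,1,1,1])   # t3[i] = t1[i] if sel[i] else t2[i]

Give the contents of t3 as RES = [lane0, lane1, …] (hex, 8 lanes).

RES = [ 0x7e  0xa7  0xa7  0x7c  0xb0  0x9a  0xa9  0x60 ]

t0 = [0x32, 0x13, 0xb0, 0x9a, 0xa9, 0x60, 0x7e, 0xa7]
t1 = [0x7e, 0xa7, 0x32, 0x13, 0xb0, 0x9a, 0xa9, 0x60]
t2 = [0x7e, 0x12, 0xa7, 0x7c, 0x32, 0xd5, 0x13, 0x15]
t3 = [0x7e, 0xa7, 0xa7, 0x7c, 0xb0, 0x9a, 0xa9, 0x60]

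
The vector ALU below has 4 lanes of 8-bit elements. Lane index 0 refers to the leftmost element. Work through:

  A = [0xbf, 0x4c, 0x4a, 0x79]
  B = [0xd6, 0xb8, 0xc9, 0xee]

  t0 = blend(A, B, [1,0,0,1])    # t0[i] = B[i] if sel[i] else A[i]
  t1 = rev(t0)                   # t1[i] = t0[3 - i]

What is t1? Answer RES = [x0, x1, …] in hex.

  t0: d6 4c 4a ee
  t1: ee 4a 4c d6

RES = [0xee, 0x4a, 0x4c, 0xd6]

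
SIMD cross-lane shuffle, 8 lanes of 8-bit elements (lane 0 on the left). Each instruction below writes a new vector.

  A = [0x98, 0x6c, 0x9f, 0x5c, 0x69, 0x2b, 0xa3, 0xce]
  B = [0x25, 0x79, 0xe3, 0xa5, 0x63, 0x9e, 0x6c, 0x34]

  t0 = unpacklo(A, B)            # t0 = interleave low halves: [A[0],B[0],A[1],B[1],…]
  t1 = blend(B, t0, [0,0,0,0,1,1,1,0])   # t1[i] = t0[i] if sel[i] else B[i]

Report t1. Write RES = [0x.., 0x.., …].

RES = [0x25, 0x79, 0xe3, 0xa5, 0x9f, 0xe3, 0x5c, 0x34]

  t0: 98 25 6c 79 9f e3 5c a5
  t1: 25 79 e3 a5 9f e3 5c 34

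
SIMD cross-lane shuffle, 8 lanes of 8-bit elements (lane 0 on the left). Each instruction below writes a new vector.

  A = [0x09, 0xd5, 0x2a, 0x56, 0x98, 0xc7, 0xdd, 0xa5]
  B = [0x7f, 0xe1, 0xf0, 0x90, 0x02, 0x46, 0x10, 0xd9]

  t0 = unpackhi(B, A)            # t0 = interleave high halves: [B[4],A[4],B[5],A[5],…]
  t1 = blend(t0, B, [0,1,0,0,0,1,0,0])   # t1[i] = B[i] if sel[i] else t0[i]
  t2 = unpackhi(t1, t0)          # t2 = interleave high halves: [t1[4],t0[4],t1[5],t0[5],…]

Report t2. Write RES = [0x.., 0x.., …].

→ t0 |02|98|46|c7|10|dd|d9|a5|
→ t1 |02|e1|46|c7|10|46|d9|a5|
→ t2 |10|10|46|dd|d9|d9|a5|a5|

RES = [0x10, 0x10, 0x46, 0xdd, 0xd9, 0xd9, 0xa5, 0xa5]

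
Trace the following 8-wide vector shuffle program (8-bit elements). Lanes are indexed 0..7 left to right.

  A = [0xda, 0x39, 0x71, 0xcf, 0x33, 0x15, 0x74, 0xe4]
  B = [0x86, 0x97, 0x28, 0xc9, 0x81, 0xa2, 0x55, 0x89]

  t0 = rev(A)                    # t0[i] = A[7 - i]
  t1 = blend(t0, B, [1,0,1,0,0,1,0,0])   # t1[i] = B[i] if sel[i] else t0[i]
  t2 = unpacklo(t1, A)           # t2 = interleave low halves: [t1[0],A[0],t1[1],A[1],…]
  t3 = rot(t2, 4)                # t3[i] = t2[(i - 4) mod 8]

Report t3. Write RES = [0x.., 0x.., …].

RES = [ 0x28  0x71  0x33  0xcf  0x86  0xda  0x74  0x39 ]

  t0: e4 74 15 33 cf 71 39 da
  t1: 86 74 28 33 cf a2 39 da
  t2: 86 da 74 39 28 71 33 cf
  t3: 28 71 33 cf 86 da 74 39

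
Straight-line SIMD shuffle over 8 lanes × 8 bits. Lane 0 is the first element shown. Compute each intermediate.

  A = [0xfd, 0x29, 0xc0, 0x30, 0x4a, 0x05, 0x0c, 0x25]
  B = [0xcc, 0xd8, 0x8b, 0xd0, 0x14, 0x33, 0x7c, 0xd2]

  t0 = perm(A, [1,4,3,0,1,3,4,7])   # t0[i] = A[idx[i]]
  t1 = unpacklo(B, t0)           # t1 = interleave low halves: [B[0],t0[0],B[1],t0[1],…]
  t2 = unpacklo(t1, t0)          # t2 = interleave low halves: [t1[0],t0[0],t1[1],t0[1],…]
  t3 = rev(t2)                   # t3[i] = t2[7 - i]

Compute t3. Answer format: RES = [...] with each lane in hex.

RES = [ 0xfd  0x4a  0x30  0xd8  0x4a  0x29  0x29  0xcc ]

  t0: 29 4a 30 fd 29 30 4a 25
  t1: cc 29 d8 4a 8b 30 d0 fd
  t2: cc 29 29 4a d8 30 4a fd
  t3: fd 4a 30 d8 4a 29 29 cc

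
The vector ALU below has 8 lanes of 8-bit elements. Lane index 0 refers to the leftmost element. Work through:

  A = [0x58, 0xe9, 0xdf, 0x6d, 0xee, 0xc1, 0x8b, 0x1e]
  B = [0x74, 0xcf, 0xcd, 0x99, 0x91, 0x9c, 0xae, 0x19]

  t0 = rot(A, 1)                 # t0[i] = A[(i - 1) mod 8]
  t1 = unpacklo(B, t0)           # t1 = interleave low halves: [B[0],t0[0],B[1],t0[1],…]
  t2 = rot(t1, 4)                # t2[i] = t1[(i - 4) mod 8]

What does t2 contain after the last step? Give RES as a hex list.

RES = [ 0xcd  0xe9  0x99  0xdf  0x74  0x1e  0xcf  0x58 ]

  t0: 1e 58 e9 df 6d ee c1 8b
  t1: 74 1e cf 58 cd e9 99 df
  t2: cd e9 99 df 74 1e cf 58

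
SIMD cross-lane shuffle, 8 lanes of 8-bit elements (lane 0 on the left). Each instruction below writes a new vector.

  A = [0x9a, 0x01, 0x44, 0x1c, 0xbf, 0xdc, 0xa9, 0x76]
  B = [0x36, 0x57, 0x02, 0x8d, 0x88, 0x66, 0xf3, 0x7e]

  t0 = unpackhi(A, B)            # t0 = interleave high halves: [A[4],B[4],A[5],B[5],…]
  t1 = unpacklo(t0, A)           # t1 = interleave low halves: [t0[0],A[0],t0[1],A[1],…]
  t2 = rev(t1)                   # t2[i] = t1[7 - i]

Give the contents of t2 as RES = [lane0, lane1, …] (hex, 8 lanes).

RES = [0x1c, 0x66, 0x44, 0xdc, 0x01, 0x88, 0x9a, 0xbf]

  t0: bf 88 dc 66 a9 f3 76 7e
  t1: bf 9a 88 01 dc 44 66 1c
  t2: 1c 66 44 dc 01 88 9a bf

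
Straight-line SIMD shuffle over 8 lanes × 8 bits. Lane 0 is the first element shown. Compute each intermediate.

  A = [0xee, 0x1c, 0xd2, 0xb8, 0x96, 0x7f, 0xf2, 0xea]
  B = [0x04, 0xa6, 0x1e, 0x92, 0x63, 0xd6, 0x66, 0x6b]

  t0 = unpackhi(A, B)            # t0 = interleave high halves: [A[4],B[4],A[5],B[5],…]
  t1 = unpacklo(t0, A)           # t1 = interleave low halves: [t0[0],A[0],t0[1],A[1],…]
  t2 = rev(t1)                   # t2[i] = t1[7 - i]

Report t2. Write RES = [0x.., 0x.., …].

  t0: 96 63 7f d6 f2 66 ea 6b
  t1: 96 ee 63 1c 7f d2 d6 b8
  t2: b8 d6 d2 7f 1c 63 ee 96

RES = [0xb8, 0xd6, 0xd2, 0x7f, 0x1c, 0x63, 0xee, 0x96]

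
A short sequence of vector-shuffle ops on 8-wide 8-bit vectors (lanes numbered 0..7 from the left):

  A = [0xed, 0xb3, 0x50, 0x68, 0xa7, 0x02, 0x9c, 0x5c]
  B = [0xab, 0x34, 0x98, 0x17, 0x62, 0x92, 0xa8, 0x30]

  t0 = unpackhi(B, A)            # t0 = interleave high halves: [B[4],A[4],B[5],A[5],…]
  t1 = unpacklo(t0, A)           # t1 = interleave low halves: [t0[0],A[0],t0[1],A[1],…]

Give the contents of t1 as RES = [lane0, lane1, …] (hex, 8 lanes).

RES = [ 0x62  0xed  0xa7  0xb3  0x92  0x50  0x02  0x68 ]

  t0: 62 a7 92 02 a8 9c 30 5c
  t1: 62 ed a7 b3 92 50 02 68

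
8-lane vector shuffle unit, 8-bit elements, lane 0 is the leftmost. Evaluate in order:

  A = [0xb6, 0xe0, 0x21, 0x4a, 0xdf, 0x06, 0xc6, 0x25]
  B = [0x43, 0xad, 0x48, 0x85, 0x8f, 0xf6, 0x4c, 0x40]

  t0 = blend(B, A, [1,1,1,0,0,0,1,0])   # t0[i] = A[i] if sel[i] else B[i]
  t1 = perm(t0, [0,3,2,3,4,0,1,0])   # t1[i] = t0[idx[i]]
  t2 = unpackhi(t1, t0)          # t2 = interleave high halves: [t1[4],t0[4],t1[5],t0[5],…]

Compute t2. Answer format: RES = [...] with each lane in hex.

RES = [ 0x8f  0x8f  0xb6  0xf6  0xe0  0xc6  0xb6  0x40 ]

t0 = [0xb6, 0xe0, 0x21, 0x85, 0x8f, 0xf6, 0xc6, 0x40]
t1 = [0xb6, 0x85, 0x21, 0x85, 0x8f, 0xb6, 0xe0, 0xb6]
t2 = [0x8f, 0x8f, 0xb6, 0xf6, 0xe0, 0xc6, 0xb6, 0x40]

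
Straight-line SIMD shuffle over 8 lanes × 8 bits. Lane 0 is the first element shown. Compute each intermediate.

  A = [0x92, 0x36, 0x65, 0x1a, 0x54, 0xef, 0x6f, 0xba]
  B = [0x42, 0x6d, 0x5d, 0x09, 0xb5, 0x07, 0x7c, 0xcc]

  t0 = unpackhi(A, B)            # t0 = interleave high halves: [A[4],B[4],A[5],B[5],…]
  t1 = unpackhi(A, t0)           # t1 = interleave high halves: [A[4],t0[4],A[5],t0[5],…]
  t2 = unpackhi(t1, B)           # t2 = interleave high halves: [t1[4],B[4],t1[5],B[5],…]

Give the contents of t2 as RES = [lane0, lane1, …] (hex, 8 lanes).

RES = [0x6f, 0xb5, 0xba, 0x07, 0xba, 0x7c, 0xcc, 0xcc]

→ t0 |54|b5|ef|07|6f|7c|ba|cc|
→ t1 |54|6f|ef|7c|6f|ba|ba|cc|
→ t2 |6f|b5|ba|07|ba|7c|cc|cc|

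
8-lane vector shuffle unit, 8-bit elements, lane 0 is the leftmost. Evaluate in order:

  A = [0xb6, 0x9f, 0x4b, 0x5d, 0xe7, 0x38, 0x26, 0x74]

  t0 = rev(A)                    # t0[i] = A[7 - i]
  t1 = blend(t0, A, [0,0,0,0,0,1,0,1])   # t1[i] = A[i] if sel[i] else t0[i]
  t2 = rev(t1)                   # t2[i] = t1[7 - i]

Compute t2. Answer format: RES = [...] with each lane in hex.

  t0: 74 26 38 e7 5d 4b 9f b6
  t1: 74 26 38 e7 5d 38 9f 74
  t2: 74 9f 38 5d e7 38 26 74

RES = [0x74, 0x9f, 0x38, 0x5d, 0xe7, 0x38, 0x26, 0x74]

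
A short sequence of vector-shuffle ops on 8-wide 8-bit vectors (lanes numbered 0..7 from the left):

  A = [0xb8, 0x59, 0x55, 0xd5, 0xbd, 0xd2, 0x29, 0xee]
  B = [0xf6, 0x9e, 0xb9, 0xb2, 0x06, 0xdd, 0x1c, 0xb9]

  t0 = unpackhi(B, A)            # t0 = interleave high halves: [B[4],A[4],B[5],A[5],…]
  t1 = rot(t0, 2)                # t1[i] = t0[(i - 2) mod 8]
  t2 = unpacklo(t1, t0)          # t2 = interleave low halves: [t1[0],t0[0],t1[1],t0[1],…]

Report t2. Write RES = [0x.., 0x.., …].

  t0: 06 bd dd d2 1c 29 b9 ee
  t1: b9 ee 06 bd dd d2 1c 29
  t2: b9 06 ee bd 06 dd bd d2

RES = [0xb9, 0x06, 0xee, 0xbd, 0x06, 0xdd, 0xbd, 0xd2]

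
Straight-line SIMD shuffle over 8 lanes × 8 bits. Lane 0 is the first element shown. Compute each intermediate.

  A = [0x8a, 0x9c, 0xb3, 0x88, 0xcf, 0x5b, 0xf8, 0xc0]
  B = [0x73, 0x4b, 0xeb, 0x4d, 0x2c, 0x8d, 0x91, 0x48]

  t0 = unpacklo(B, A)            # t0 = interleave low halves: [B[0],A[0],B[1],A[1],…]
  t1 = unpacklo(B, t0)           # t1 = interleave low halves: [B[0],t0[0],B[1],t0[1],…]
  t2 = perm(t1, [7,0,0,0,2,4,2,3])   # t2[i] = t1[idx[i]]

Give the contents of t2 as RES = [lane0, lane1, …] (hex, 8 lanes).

RES = [0x9c, 0x73, 0x73, 0x73, 0x4b, 0xeb, 0x4b, 0x8a]

t0 = [0x73, 0x8a, 0x4b, 0x9c, 0xeb, 0xb3, 0x4d, 0x88]
t1 = [0x73, 0x73, 0x4b, 0x8a, 0xeb, 0x4b, 0x4d, 0x9c]
t2 = [0x9c, 0x73, 0x73, 0x73, 0x4b, 0xeb, 0x4b, 0x8a]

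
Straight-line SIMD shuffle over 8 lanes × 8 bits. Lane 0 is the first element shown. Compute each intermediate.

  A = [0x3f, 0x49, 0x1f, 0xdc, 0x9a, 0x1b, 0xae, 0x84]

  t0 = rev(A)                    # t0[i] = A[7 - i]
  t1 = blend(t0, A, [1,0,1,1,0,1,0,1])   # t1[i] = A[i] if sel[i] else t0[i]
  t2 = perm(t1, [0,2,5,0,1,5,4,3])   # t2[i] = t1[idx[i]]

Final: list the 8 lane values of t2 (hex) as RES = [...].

RES = [0x3f, 0x1f, 0x1b, 0x3f, 0xae, 0x1b, 0xdc, 0xdc]

  t0: 84 ae 1b 9a dc 1f 49 3f
  t1: 3f ae 1f dc dc 1b 49 84
  t2: 3f 1f 1b 3f ae 1b dc dc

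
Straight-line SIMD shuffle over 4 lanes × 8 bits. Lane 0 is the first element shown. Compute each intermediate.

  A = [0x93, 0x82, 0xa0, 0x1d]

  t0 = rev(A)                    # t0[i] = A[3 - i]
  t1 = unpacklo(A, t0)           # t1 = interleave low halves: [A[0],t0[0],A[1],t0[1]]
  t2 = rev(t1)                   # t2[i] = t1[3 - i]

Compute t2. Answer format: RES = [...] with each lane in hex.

  t0: 1d a0 82 93
  t1: 93 1d 82 a0
  t2: a0 82 1d 93

RES = [ 0xa0  0x82  0x1d  0x93 ]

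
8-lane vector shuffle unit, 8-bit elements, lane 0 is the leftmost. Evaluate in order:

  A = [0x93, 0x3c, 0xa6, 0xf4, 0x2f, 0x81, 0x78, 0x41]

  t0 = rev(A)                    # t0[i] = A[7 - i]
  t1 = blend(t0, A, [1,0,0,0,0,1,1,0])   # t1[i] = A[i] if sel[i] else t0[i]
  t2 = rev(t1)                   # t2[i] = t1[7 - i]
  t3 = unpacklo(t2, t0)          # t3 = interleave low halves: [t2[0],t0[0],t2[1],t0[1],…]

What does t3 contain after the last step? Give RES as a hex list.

RES = [ 0x93  0x41  0x78  0x78  0x81  0x81  0xf4  0x2f ]

  t0: 41 78 81 2f f4 a6 3c 93
  t1: 93 78 81 2f f4 81 78 93
  t2: 93 78 81 f4 2f 81 78 93
  t3: 93 41 78 78 81 81 f4 2f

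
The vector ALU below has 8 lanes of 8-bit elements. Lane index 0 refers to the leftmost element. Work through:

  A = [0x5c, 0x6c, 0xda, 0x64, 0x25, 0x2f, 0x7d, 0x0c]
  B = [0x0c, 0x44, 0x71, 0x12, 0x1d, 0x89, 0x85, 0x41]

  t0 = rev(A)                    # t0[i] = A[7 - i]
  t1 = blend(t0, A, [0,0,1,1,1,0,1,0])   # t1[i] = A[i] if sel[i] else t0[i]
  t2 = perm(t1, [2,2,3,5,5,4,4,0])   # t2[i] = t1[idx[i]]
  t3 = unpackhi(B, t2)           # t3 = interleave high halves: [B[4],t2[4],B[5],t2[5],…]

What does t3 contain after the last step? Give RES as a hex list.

RES = [0x1d, 0xda, 0x89, 0x25, 0x85, 0x25, 0x41, 0x0c]

→ t0 |0c|7d|2f|25|64|da|6c|5c|
→ t1 |0c|7d|da|64|25|da|7d|5c|
→ t2 |da|da|64|da|da|25|25|0c|
→ t3 |1d|da|89|25|85|25|41|0c|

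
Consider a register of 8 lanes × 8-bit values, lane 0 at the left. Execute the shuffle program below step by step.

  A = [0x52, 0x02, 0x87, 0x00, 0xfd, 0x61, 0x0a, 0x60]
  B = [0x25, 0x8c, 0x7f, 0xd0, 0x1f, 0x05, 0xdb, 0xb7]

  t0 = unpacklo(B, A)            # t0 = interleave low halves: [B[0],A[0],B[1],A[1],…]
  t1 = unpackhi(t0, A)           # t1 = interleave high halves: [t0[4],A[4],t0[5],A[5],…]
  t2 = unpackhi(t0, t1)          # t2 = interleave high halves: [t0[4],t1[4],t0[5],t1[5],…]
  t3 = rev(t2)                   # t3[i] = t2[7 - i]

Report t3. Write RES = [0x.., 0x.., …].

→ t0 |25|52|8c|02|7f|87|d0|00|
→ t1 |7f|fd|87|61|d0|0a|00|60|
→ t2 |7f|d0|87|0a|d0|00|00|60|
→ t3 |60|00|00|d0|0a|87|d0|7f|

RES = [0x60, 0x00, 0x00, 0xd0, 0x0a, 0x87, 0xd0, 0x7f]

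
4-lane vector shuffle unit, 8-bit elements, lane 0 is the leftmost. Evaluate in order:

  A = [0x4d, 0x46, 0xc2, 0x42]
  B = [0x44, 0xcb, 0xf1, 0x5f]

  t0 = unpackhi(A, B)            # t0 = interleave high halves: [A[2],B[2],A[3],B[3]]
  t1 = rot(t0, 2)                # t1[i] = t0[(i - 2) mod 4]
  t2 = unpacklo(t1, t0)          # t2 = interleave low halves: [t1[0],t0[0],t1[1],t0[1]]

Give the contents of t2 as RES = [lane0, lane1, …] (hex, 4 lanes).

→ t0 |c2|f1|42|5f|
→ t1 |42|5f|c2|f1|
→ t2 |42|c2|5f|f1|

RES = [ 0x42  0xc2  0x5f  0xf1 ]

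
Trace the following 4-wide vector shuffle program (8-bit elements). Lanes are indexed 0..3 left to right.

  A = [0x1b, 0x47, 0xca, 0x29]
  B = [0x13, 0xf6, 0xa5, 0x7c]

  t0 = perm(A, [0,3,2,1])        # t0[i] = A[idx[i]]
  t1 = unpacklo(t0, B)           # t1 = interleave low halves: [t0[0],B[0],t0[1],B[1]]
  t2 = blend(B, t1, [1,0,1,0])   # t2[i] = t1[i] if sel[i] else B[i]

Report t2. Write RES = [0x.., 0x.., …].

→ t0 |1b|29|ca|47|
→ t1 |1b|13|29|f6|
→ t2 |1b|f6|29|7c|

RES = [0x1b, 0xf6, 0x29, 0x7c]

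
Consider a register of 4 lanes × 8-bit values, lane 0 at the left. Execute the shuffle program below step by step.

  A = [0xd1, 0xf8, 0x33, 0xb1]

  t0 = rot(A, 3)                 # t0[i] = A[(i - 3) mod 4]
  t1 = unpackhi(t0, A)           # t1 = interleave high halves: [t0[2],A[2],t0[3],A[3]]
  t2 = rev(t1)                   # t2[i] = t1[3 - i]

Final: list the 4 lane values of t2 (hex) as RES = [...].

RES = [ 0xb1  0xd1  0x33  0xb1 ]

→ t0 |f8|33|b1|d1|
→ t1 |b1|33|d1|b1|
→ t2 |b1|d1|33|b1|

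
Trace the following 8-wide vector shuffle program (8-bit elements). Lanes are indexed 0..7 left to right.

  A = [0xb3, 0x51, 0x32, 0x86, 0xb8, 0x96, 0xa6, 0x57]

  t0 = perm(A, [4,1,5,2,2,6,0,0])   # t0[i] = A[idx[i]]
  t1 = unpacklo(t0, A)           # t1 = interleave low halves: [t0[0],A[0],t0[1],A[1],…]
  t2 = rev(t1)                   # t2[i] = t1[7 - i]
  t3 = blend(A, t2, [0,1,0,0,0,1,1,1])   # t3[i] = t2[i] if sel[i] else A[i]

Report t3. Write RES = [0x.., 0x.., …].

t0 = [0xb8, 0x51, 0x96, 0x32, 0x32, 0xa6, 0xb3, 0xb3]
t1 = [0xb8, 0xb3, 0x51, 0x51, 0x96, 0x32, 0x32, 0x86]
t2 = [0x86, 0x32, 0x32, 0x96, 0x51, 0x51, 0xb3, 0xb8]
t3 = [0xb3, 0x32, 0x32, 0x86, 0xb8, 0x51, 0xb3, 0xb8]

RES = [0xb3, 0x32, 0x32, 0x86, 0xb8, 0x51, 0xb3, 0xb8]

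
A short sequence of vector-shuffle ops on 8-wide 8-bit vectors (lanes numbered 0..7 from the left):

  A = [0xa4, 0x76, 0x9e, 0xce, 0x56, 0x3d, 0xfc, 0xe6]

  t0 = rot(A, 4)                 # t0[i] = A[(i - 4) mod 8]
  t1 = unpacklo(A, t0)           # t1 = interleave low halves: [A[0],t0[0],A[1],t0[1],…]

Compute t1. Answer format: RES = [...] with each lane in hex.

RES = [ 0xa4  0x56  0x76  0x3d  0x9e  0xfc  0xce  0xe6 ]

  t0: 56 3d fc e6 a4 76 9e ce
  t1: a4 56 76 3d 9e fc ce e6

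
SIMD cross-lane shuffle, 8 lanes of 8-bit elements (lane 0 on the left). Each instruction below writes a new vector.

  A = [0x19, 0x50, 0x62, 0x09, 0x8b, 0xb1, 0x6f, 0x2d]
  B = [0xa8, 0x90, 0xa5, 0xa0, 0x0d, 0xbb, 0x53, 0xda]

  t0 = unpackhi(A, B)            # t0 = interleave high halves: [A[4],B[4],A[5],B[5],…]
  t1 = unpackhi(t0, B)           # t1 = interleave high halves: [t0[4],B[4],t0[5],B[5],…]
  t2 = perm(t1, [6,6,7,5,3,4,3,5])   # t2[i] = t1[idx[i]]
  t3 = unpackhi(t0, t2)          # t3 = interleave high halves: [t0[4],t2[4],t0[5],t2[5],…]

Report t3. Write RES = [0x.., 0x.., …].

→ t0 |8b|0d|b1|bb|6f|53|2d|da|
→ t1 |6f|0d|53|bb|2d|53|da|da|
→ t2 |da|da|da|53|bb|2d|bb|53|
→ t3 |6f|bb|53|2d|2d|bb|da|53|

RES = [ 0x6f  0xbb  0x53  0x2d  0x2d  0xbb  0xda  0x53 ]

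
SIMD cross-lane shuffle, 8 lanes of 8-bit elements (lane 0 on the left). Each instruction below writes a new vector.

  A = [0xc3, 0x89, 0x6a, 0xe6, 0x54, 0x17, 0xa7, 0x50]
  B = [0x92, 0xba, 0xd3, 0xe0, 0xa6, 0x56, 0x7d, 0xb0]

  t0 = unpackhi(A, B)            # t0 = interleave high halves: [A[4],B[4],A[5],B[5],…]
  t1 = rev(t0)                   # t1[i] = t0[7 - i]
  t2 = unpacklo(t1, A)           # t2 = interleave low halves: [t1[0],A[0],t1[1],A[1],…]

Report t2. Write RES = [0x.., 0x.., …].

→ t0 |54|a6|17|56|a7|7d|50|b0|
→ t1 |b0|50|7d|a7|56|17|a6|54|
→ t2 |b0|c3|50|89|7d|6a|a7|e6|

RES = [ 0xb0  0xc3  0x50  0x89  0x7d  0x6a  0xa7  0xe6 ]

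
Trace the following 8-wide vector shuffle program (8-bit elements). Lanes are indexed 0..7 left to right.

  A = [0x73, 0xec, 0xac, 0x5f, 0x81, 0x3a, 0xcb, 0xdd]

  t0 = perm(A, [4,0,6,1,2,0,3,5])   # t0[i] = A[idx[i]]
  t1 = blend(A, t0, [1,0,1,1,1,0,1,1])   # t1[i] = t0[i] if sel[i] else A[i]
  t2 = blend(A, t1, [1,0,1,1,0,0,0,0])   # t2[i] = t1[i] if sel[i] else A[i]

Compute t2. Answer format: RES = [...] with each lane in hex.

RES = [ 0x81  0xec  0xcb  0xec  0x81  0x3a  0xcb  0xdd ]

t0 = [0x81, 0x73, 0xcb, 0xec, 0xac, 0x73, 0x5f, 0x3a]
t1 = [0x81, 0xec, 0xcb, 0xec, 0xac, 0x3a, 0x5f, 0x3a]
t2 = [0x81, 0xec, 0xcb, 0xec, 0x81, 0x3a, 0xcb, 0xdd]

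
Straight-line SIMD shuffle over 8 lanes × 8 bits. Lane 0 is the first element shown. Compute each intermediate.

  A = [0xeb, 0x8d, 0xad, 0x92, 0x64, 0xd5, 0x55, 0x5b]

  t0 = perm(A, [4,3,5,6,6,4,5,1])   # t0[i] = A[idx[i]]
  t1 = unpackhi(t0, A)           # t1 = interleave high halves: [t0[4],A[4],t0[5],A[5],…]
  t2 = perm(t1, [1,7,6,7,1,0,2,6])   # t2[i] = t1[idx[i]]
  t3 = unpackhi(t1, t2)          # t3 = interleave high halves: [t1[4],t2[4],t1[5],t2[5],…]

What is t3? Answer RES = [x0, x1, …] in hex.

RES = [ 0xd5  0x64  0x55  0x55  0x8d  0x64  0x5b  0x8d ]

→ t0 |64|92|d5|55|55|64|d5|8d|
→ t1 |55|64|64|d5|d5|55|8d|5b|
→ t2 |64|5b|8d|5b|64|55|64|8d|
→ t3 |d5|64|55|55|8d|64|5b|8d|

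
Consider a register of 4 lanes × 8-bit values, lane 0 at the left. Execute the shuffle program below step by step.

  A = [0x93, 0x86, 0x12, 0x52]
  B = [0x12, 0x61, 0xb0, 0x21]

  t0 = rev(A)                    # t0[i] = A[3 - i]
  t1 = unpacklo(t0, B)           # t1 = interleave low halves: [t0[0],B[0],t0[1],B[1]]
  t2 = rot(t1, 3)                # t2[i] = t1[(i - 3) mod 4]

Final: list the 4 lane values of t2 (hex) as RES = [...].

t0 = [0x52, 0x12, 0x86, 0x93]
t1 = [0x52, 0x12, 0x12, 0x61]
t2 = [0x12, 0x12, 0x61, 0x52]

RES = [ 0x12  0x12  0x61  0x52 ]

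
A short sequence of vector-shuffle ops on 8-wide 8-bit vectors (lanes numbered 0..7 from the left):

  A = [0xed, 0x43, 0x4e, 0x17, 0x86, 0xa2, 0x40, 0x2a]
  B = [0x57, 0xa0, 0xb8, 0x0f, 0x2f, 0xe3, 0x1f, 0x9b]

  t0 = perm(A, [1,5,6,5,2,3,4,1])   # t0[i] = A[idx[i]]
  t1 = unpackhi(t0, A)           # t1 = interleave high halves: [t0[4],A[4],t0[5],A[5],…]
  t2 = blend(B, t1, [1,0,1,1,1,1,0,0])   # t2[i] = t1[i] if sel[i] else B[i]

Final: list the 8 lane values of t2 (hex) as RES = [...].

t0 = [0x43, 0xa2, 0x40, 0xa2, 0x4e, 0x17, 0x86, 0x43]
t1 = [0x4e, 0x86, 0x17, 0xa2, 0x86, 0x40, 0x43, 0x2a]
t2 = [0x4e, 0xa0, 0x17, 0xa2, 0x86, 0x40, 0x1f, 0x9b]

RES = [ 0x4e  0xa0  0x17  0xa2  0x86  0x40  0x1f  0x9b ]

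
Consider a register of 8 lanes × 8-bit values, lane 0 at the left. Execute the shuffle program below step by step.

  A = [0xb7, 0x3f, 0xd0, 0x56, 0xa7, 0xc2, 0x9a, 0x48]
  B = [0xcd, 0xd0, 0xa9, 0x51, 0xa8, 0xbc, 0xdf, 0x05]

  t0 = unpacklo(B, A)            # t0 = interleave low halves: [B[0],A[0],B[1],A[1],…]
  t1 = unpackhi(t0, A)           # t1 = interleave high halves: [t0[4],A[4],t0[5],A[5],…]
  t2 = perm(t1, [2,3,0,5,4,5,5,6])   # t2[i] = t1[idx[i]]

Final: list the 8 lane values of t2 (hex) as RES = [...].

RES = [0xd0, 0xc2, 0xa9, 0x9a, 0x51, 0x9a, 0x9a, 0x56]

  t0: cd b7 d0 3f a9 d0 51 56
  t1: a9 a7 d0 c2 51 9a 56 48
  t2: d0 c2 a9 9a 51 9a 9a 56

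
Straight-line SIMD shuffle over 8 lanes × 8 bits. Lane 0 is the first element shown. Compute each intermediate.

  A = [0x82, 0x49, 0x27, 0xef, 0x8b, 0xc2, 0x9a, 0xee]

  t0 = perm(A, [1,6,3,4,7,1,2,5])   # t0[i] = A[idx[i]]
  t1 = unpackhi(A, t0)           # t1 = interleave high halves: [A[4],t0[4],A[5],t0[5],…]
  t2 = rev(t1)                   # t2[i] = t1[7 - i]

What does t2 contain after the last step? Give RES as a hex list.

RES = [0xc2, 0xee, 0x27, 0x9a, 0x49, 0xc2, 0xee, 0x8b]

t0 = [0x49, 0x9a, 0xef, 0x8b, 0xee, 0x49, 0x27, 0xc2]
t1 = [0x8b, 0xee, 0xc2, 0x49, 0x9a, 0x27, 0xee, 0xc2]
t2 = [0xc2, 0xee, 0x27, 0x9a, 0x49, 0xc2, 0xee, 0x8b]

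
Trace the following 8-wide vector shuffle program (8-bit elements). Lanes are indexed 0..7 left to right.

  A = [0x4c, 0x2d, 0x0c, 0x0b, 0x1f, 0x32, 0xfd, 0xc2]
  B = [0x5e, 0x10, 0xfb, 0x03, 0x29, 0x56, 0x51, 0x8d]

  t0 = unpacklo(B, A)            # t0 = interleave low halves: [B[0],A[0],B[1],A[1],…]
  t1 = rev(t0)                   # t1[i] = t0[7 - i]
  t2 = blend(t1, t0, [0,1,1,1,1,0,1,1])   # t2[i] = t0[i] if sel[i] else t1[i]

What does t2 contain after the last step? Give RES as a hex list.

→ t0 |5e|4c|10|2d|fb|0c|03|0b|
→ t1 |0b|03|0c|fb|2d|10|4c|5e|
→ t2 |0b|4c|10|2d|fb|10|03|0b|

RES = [0x0b, 0x4c, 0x10, 0x2d, 0xfb, 0x10, 0x03, 0x0b]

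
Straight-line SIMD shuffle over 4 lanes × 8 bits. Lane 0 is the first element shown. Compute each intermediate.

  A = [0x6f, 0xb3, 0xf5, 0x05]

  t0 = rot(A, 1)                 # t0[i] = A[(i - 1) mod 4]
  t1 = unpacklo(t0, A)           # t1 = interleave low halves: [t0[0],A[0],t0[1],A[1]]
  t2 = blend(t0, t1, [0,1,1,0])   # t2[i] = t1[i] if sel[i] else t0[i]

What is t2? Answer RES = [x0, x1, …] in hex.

RES = [ 0x05  0x6f  0x6f  0xf5 ]

  t0: 05 6f b3 f5
  t1: 05 6f 6f b3
  t2: 05 6f 6f f5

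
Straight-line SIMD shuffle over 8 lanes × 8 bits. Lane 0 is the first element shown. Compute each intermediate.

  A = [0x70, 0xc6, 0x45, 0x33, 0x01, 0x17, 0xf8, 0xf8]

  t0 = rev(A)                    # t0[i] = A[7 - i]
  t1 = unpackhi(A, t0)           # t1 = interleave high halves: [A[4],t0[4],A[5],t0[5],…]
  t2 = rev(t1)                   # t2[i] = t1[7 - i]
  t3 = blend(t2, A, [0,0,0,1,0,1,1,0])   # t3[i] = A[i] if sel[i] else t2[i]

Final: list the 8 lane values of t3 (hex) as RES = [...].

t0 = [0xf8, 0xf8, 0x17, 0x01, 0x33, 0x45, 0xc6, 0x70]
t1 = [0x01, 0x33, 0x17, 0x45, 0xf8, 0xc6, 0xf8, 0x70]
t2 = [0x70, 0xf8, 0xc6, 0xf8, 0x45, 0x17, 0x33, 0x01]
t3 = [0x70, 0xf8, 0xc6, 0x33, 0x45, 0x17, 0xf8, 0x01]

RES = [0x70, 0xf8, 0xc6, 0x33, 0x45, 0x17, 0xf8, 0x01]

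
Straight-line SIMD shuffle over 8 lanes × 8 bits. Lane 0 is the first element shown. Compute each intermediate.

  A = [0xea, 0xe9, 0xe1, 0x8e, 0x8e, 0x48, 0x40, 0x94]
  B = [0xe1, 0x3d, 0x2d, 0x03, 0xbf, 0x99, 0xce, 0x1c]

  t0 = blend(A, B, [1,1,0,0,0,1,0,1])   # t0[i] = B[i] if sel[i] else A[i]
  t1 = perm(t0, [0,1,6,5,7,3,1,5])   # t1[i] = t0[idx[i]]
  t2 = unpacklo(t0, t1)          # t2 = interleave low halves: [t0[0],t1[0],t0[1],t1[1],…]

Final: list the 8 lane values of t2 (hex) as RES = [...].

→ t0 |e1|3d|e1|8e|8e|99|40|1c|
→ t1 |e1|3d|40|99|1c|8e|3d|99|
→ t2 |e1|e1|3d|3d|e1|40|8e|99|

RES = [0xe1, 0xe1, 0x3d, 0x3d, 0xe1, 0x40, 0x8e, 0x99]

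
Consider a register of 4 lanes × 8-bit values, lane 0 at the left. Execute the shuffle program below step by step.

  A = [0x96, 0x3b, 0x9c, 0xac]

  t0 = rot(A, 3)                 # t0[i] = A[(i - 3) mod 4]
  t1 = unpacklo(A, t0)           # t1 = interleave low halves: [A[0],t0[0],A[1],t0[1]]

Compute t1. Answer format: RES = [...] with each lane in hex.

RES = [ 0x96  0x3b  0x3b  0x9c ]

t0 = [0x3b, 0x9c, 0xac, 0x96]
t1 = [0x96, 0x3b, 0x3b, 0x9c]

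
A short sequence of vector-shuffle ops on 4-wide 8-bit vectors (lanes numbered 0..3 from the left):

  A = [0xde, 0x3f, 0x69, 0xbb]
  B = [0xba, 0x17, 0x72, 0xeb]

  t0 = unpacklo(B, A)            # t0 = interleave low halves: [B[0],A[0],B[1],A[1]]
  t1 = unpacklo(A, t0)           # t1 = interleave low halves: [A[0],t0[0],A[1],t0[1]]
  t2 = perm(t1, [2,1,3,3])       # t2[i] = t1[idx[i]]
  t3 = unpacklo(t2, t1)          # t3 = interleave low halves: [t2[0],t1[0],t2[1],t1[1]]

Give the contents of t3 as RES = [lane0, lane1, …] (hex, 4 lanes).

RES = [ 0x3f  0xde  0xba  0xba ]

  t0: ba de 17 3f
  t1: de ba 3f de
  t2: 3f ba de de
  t3: 3f de ba ba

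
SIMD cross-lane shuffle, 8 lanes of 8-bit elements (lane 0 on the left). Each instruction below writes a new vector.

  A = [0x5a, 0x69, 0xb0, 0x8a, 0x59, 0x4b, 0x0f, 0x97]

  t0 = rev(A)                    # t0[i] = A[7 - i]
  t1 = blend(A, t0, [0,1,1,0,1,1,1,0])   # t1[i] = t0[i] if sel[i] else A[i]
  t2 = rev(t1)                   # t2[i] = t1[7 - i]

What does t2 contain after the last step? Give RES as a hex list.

→ t0 |97|0f|4b|59|8a|b0|69|5a|
→ t1 |5a|0f|4b|8a|8a|b0|69|97|
→ t2 |97|69|b0|8a|8a|4b|0f|5a|

RES = [ 0x97  0x69  0xb0  0x8a  0x8a  0x4b  0x0f  0x5a ]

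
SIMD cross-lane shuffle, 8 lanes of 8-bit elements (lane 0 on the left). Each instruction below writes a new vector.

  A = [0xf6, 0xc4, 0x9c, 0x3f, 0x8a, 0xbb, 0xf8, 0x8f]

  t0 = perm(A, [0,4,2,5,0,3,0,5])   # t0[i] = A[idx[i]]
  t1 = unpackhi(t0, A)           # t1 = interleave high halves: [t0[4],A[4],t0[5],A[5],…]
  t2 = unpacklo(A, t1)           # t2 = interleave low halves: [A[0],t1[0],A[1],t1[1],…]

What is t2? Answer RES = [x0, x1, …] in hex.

t0 = [0xf6, 0x8a, 0x9c, 0xbb, 0xf6, 0x3f, 0xf6, 0xbb]
t1 = [0xf6, 0x8a, 0x3f, 0xbb, 0xf6, 0xf8, 0xbb, 0x8f]
t2 = [0xf6, 0xf6, 0xc4, 0x8a, 0x9c, 0x3f, 0x3f, 0xbb]

RES = [0xf6, 0xf6, 0xc4, 0x8a, 0x9c, 0x3f, 0x3f, 0xbb]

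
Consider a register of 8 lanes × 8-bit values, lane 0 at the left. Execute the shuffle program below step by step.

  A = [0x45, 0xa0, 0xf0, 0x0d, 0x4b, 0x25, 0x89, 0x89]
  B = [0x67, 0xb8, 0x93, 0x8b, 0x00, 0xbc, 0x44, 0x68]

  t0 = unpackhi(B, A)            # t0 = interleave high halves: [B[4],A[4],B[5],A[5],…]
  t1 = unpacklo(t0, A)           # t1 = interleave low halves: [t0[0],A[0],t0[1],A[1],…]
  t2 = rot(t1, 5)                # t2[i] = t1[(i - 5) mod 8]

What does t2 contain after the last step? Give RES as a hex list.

  t0: 00 4b bc 25 44 89 68 89
  t1: 00 45 4b a0 bc f0 25 0d
  t2: a0 bc f0 25 0d 00 45 4b

RES = [ 0xa0  0xbc  0xf0  0x25  0x0d  0x00  0x45  0x4b ]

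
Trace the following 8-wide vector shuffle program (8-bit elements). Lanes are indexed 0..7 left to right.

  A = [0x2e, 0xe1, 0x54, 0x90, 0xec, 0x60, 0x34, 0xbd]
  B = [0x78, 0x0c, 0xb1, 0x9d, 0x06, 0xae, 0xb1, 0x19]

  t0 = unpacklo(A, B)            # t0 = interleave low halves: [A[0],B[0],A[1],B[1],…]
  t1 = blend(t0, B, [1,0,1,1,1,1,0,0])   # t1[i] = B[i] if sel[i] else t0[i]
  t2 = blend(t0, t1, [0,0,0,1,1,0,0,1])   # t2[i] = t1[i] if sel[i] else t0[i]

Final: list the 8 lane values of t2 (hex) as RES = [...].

  t0: 2e 78 e1 0c 54 b1 90 9d
  t1: 78 78 b1 9d 06 ae 90 9d
  t2: 2e 78 e1 9d 06 b1 90 9d

RES = [0x2e, 0x78, 0xe1, 0x9d, 0x06, 0xb1, 0x90, 0x9d]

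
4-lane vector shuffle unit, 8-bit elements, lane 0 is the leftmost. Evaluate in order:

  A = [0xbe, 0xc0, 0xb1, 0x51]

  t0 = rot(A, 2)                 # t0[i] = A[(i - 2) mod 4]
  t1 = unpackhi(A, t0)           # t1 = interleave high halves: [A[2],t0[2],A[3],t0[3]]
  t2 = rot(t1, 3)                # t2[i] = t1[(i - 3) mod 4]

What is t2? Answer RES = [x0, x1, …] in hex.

RES = [ 0xbe  0x51  0xc0  0xb1 ]

→ t0 |b1|51|be|c0|
→ t1 |b1|be|51|c0|
→ t2 |be|51|c0|b1|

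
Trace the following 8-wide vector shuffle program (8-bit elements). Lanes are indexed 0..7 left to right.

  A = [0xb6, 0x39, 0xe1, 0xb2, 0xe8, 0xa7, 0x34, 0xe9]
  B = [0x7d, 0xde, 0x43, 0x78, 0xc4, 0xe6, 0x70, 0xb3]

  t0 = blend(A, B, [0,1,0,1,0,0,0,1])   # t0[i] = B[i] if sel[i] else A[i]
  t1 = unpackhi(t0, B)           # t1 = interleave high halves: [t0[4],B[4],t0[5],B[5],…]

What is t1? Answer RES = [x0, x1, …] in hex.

  t0: b6 de e1 78 e8 a7 34 b3
  t1: e8 c4 a7 e6 34 70 b3 b3

RES = [ 0xe8  0xc4  0xa7  0xe6  0x34  0x70  0xb3  0xb3 ]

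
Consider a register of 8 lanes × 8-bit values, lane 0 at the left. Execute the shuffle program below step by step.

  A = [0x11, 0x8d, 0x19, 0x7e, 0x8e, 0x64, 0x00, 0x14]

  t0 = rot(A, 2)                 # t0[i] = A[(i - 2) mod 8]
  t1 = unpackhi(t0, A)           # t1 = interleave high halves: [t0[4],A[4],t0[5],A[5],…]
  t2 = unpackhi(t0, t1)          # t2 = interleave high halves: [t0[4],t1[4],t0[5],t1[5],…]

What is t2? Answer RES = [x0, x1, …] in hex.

→ t0 |00|14|11|8d|19|7e|8e|64|
→ t1 |19|8e|7e|64|8e|00|64|14|
→ t2 |19|8e|7e|00|8e|64|64|14|

RES = [0x19, 0x8e, 0x7e, 0x00, 0x8e, 0x64, 0x64, 0x14]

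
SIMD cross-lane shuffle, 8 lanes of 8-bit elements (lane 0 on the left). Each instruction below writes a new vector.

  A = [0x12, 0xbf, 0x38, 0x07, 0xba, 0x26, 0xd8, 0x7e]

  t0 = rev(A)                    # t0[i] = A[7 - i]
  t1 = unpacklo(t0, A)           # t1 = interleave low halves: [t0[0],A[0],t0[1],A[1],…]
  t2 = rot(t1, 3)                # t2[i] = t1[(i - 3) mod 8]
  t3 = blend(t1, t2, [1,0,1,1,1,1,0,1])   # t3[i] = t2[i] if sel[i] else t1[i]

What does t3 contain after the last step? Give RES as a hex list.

  t0: 7e d8 26 ba 07 38 bf 12
  t1: 7e 12 d8 bf 26 38 ba 07
  t2: 38 ba 07 7e 12 d8 bf 26
  t3: 38 12 07 7e 12 d8 ba 26

RES = [0x38, 0x12, 0x07, 0x7e, 0x12, 0xd8, 0xba, 0x26]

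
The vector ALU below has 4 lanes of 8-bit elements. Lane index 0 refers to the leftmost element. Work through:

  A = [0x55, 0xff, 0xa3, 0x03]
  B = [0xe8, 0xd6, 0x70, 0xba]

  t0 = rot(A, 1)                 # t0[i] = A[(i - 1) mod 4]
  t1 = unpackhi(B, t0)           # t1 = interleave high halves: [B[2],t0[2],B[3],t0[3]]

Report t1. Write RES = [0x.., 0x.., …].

RES = [0x70, 0xff, 0xba, 0xa3]

→ t0 |03|55|ff|a3|
→ t1 |70|ff|ba|a3|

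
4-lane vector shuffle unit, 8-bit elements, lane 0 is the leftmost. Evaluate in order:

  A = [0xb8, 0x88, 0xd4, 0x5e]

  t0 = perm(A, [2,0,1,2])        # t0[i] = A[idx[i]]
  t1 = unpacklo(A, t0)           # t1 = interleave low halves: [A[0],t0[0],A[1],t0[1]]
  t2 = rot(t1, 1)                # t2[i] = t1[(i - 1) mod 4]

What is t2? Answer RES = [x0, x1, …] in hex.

RES = [0xb8, 0xb8, 0xd4, 0x88]

→ t0 |d4|b8|88|d4|
→ t1 |b8|d4|88|b8|
→ t2 |b8|b8|d4|88|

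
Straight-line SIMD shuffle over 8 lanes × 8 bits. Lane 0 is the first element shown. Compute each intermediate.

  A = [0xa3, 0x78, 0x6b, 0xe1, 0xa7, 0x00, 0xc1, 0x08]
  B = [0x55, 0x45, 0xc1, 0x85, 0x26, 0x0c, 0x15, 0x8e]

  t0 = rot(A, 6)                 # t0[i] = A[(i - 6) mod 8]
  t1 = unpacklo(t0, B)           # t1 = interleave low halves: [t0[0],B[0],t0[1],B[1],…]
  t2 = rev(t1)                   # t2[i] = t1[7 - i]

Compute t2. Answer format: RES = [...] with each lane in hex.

RES = [0x85, 0x00, 0xc1, 0xa7, 0x45, 0xe1, 0x55, 0x6b]

t0 = [0x6b, 0xe1, 0xa7, 0x00, 0xc1, 0x08, 0xa3, 0x78]
t1 = [0x6b, 0x55, 0xe1, 0x45, 0xa7, 0xc1, 0x00, 0x85]
t2 = [0x85, 0x00, 0xc1, 0xa7, 0x45, 0xe1, 0x55, 0x6b]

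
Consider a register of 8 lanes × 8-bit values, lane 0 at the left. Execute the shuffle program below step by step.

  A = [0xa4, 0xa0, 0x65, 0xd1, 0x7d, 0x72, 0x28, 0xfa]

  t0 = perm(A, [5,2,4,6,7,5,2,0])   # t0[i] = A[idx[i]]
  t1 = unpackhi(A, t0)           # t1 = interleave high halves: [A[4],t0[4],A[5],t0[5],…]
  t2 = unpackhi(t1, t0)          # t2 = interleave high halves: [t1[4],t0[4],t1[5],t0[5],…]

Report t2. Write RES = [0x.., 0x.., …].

→ t0 |72|65|7d|28|fa|72|65|a4|
→ t1 |7d|fa|72|72|28|65|fa|a4|
→ t2 |28|fa|65|72|fa|65|a4|a4|

RES = [0x28, 0xfa, 0x65, 0x72, 0xfa, 0x65, 0xa4, 0xa4]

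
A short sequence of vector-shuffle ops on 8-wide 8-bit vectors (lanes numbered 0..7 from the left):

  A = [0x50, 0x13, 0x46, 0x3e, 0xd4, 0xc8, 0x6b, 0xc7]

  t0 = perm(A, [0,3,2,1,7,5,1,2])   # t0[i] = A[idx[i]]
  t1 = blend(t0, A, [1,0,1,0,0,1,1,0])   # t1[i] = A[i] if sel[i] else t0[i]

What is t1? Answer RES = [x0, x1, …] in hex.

  t0: 50 3e 46 13 c7 c8 13 46
  t1: 50 3e 46 13 c7 c8 6b 46

RES = [0x50, 0x3e, 0x46, 0x13, 0xc7, 0xc8, 0x6b, 0x46]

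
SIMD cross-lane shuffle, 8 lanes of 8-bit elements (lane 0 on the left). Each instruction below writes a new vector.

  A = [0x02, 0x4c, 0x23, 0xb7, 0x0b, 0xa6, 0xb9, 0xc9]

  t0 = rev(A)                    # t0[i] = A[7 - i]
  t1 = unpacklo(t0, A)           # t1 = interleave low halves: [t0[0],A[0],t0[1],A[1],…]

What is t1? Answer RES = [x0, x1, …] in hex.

  t0: c9 b9 a6 0b b7 23 4c 02
  t1: c9 02 b9 4c a6 23 0b b7

RES = [0xc9, 0x02, 0xb9, 0x4c, 0xa6, 0x23, 0x0b, 0xb7]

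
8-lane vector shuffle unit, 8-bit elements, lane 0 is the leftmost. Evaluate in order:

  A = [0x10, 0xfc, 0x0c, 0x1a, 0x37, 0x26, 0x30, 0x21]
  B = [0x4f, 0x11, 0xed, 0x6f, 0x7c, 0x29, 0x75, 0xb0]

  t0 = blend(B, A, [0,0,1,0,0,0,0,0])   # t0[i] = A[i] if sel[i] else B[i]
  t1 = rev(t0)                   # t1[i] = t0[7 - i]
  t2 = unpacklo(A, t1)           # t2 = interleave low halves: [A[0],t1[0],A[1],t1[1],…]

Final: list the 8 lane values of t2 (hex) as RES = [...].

t0 = [0x4f, 0x11, 0x0c, 0x6f, 0x7c, 0x29, 0x75, 0xb0]
t1 = [0xb0, 0x75, 0x29, 0x7c, 0x6f, 0x0c, 0x11, 0x4f]
t2 = [0x10, 0xb0, 0xfc, 0x75, 0x0c, 0x29, 0x1a, 0x7c]

RES = [0x10, 0xb0, 0xfc, 0x75, 0x0c, 0x29, 0x1a, 0x7c]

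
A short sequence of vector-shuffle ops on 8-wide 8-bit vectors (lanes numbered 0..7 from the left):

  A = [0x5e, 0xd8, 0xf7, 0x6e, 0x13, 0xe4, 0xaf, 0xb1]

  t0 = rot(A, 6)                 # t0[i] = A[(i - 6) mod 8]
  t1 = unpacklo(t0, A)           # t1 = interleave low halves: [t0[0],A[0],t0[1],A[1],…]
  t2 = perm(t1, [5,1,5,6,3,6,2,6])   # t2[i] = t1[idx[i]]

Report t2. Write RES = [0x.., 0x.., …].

t0 = [0xf7, 0x6e, 0x13, 0xe4, 0xaf, 0xb1, 0x5e, 0xd8]
t1 = [0xf7, 0x5e, 0x6e, 0xd8, 0x13, 0xf7, 0xe4, 0x6e]
t2 = [0xf7, 0x5e, 0xf7, 0xe4, 0xd8, 0xe4, 0x6e, 0xe4]

RES = [0xf7, 0x5e, 0xf7, 0xe4, 0xd8, 0xe4, 0x6e, 0xe4]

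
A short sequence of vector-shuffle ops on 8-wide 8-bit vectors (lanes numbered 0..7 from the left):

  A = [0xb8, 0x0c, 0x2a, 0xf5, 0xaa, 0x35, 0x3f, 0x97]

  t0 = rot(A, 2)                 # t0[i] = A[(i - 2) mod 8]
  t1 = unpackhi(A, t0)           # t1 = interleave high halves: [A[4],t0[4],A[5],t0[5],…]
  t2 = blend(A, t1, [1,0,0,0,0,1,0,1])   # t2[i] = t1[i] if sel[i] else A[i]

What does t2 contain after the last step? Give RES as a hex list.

t0 = [0x3f, 0x97, 0xb8, 0x0c, 0x2a, 0xf5, 0xaa, 0x35]
t1 = [0xaa, 0x2a, 0x35, 0xf5, 0x3f, 0xaa, 0x97, 0x35]
t2 = [0xaa, 0x0c, 0x2a, 0xf5, 0xaa, 0xaa, 0x3f, 0x35]

RES = [0xaa, 0x0c, 0x2a, 0xf5, 0xaa, 0xaa, 0x3f, 0x35]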